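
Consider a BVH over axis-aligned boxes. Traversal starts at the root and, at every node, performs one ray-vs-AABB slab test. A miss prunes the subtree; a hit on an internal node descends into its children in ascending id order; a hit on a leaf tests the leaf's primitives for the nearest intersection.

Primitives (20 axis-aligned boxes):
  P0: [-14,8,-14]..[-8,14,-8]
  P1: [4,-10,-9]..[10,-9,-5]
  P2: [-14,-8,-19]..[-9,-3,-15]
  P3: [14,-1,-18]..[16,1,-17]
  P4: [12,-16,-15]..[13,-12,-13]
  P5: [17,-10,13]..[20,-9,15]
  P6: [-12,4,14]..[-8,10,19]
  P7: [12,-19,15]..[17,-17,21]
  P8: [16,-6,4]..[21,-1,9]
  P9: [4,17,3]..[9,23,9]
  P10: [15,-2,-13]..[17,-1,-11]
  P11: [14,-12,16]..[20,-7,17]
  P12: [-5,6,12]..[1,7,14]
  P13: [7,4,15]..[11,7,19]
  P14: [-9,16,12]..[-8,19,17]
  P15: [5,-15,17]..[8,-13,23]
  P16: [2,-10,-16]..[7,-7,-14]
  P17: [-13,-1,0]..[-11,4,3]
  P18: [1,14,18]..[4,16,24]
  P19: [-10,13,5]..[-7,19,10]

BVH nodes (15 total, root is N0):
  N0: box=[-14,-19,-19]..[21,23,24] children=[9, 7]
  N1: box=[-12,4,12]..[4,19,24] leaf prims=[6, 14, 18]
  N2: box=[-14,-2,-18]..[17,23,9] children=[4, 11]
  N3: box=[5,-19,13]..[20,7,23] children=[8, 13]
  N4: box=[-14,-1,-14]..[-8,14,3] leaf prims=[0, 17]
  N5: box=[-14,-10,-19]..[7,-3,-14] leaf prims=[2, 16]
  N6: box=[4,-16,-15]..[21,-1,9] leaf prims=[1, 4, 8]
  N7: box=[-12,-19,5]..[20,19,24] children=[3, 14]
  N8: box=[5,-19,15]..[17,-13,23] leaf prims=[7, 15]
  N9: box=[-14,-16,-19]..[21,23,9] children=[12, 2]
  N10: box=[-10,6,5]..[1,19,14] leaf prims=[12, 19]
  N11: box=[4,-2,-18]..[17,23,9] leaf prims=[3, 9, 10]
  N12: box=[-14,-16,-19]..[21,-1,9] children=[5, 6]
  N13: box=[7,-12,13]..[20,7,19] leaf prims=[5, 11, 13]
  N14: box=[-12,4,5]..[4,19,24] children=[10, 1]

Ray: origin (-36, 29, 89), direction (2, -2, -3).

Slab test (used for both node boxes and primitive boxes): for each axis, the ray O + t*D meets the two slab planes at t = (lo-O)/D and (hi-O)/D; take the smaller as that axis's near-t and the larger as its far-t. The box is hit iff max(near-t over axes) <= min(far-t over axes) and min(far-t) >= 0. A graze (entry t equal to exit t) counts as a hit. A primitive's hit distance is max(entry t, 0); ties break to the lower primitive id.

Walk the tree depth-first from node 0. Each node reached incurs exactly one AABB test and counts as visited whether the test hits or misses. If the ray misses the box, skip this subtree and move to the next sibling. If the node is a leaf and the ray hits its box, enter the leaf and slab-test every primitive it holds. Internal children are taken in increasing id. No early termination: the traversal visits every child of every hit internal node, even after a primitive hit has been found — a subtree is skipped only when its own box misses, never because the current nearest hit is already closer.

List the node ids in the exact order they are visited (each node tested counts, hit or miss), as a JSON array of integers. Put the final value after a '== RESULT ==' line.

Trace the traversal:
N0 x:[11,57/2] y:[3,24] z:[65/3,36] -> hit [65/3,24], descend [7, 9]
  N7 x:[12,28] y:[5,24] z:[65/3,28] -> hit [65/3,24], descend [3, 14]
    N3 x:[41/2,28] y:[11,24] z:[22,76/3] -> hit [22,24], descend [8, 13]
      N8 x:[41/2,53/2] y:[21,24] z:[22,74/3] -> hit [22,24] leaf, test {P7@t=24, P15@t=22}
      N13 x:[43/2,28] y:[11,41/2] z:[70/3,76/3] -> miss, prune
    N14 x:[12,20] y:[5,25/2] z:[65/3,28] -> miss, prune
  N9 x:[11,57/2] y:[3,45/2] z:[80/3,36] -> miss, prune

Visited [0, 7, 3, 8, 13, 14, 9]. Tests: 7 box, 1 leaf. Nearest: P15.

== RESULT ==
[0, 7, 3, 8, 13, 14, 9]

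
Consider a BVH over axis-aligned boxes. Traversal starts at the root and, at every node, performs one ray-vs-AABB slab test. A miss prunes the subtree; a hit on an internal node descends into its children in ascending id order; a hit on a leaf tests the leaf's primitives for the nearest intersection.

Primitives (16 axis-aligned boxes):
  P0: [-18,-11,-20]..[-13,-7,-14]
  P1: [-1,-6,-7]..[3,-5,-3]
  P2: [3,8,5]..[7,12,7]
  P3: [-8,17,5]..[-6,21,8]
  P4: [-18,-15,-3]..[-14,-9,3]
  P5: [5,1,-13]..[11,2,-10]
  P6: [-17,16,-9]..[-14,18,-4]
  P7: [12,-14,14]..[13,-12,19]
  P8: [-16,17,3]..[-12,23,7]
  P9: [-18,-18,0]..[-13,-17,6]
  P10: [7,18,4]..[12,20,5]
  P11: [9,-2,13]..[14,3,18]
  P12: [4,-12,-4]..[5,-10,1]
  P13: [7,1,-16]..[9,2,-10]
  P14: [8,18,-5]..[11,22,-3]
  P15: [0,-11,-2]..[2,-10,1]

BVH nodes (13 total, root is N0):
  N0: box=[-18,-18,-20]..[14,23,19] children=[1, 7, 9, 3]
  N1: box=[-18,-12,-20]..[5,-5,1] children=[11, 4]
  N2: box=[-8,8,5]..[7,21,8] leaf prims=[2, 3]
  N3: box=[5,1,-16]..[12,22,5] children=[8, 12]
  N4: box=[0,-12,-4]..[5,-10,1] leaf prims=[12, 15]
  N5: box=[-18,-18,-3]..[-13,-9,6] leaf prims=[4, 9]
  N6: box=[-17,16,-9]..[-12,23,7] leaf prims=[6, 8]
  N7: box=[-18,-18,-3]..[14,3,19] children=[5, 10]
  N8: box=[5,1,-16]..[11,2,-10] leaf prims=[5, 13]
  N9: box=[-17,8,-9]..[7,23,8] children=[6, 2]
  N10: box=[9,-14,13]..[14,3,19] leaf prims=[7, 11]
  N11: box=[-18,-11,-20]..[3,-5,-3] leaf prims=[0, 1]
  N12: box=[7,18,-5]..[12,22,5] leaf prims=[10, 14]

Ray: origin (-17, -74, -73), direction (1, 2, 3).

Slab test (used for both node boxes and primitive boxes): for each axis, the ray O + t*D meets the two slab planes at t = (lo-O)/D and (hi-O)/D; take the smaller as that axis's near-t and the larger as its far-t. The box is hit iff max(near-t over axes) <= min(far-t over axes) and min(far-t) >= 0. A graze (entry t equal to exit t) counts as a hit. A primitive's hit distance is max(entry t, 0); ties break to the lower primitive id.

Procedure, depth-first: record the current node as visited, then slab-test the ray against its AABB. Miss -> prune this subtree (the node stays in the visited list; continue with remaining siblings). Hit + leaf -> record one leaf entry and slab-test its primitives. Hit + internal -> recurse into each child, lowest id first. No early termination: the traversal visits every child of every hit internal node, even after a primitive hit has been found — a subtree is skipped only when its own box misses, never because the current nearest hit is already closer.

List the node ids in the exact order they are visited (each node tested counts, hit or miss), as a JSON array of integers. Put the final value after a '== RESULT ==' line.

Walk:
N0 x:[-1,31] y:[28,97/2] z:[53/3,92/3] -> hit [28,92/3], descend [1, 3, 7, 9]
  N1 x:[-1,22] y:[31,69/2] z:[53/3,74/3] -> miss, prune
  N3 x:[22,29] y:[75/2,48] z:[19,26] -> miss, prune
  N7 x:[-1,31] y:[28,77/2] z:[70/3,92/3] -> hit [28,92/3], descend [5, 10]
    N5 x:[-1,4] y:[28,65/2] z:[70/3,79/3] -> miss, prune
    N10 x:[26,31] y:[30,77/2] z:[86/3,92/3] -> hit [30,92/3] leaf, test {P7@t=30, P11(miss)}
  N9 x:[0,24] y:[41,97/2] z:[64/3,27] -> miss, prune

7 AABB tests over nodes [0, 1, 3, 7, 5, 10, 9]; 1 leaf entered; closest P7.

== RESULT ==
[0, 1, 3, 7, 5, 10, 9]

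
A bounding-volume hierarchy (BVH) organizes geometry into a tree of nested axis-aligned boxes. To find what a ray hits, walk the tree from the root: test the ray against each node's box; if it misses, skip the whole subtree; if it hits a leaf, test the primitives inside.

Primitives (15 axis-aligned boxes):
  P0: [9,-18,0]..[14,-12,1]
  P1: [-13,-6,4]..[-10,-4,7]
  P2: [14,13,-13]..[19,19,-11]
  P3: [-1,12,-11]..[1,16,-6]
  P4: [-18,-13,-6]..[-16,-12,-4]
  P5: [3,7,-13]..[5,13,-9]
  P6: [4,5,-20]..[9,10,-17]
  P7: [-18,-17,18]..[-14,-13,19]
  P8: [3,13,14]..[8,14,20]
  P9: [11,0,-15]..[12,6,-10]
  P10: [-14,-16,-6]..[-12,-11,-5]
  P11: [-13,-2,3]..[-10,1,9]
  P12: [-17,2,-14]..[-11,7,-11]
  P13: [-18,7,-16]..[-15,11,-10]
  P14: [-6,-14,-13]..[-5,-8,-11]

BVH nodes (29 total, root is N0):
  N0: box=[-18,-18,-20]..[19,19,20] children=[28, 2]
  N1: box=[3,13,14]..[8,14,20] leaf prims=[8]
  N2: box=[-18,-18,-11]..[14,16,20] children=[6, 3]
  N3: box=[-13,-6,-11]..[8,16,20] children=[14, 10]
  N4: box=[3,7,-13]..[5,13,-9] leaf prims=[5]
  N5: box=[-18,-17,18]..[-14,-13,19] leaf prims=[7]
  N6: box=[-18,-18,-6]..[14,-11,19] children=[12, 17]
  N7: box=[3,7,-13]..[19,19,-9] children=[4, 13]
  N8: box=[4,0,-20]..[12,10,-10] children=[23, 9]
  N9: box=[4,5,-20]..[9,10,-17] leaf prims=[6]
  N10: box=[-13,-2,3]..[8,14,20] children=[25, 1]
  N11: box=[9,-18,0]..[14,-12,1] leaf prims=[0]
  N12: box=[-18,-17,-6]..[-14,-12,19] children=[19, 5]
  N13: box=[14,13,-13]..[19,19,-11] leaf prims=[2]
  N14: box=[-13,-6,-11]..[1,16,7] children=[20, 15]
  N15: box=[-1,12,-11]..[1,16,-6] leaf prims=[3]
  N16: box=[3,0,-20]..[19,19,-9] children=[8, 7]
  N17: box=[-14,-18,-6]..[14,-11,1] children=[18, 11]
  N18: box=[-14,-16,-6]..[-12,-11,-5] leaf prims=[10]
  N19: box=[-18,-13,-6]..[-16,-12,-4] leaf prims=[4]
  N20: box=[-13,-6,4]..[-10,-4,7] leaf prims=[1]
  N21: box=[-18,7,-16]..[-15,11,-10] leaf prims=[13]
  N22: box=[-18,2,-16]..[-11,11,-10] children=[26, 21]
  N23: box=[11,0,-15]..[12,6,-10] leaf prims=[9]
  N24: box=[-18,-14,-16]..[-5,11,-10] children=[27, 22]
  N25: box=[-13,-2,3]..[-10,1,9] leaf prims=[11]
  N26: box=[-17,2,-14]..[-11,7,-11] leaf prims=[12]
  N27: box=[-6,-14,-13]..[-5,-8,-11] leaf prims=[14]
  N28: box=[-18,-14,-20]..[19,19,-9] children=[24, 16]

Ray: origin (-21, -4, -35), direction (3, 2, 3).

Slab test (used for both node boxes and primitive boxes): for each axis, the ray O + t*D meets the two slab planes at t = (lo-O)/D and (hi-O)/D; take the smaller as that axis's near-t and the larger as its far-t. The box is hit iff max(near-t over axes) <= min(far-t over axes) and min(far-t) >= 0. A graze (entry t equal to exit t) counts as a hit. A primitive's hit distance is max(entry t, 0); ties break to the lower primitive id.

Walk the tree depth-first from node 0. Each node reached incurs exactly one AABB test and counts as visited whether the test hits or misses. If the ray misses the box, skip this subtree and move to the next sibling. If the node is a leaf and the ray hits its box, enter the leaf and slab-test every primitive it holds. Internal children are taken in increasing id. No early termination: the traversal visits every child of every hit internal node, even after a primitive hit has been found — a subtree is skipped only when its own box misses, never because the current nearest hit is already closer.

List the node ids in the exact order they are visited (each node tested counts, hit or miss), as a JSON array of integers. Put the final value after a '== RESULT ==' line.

Traverse from the root:
N0 x:[1,40/3] y:[-7,23/2] z:[5,55/3] -> hit [5,23/2], descend [2, 28]
  N2 x:[1,35/3] y:[-7,10] z:[8,55/3] -> hit [8,10], descend [3, 6]
    N3 x:[8/3,29/3] y:[-1,10] z:[8,55/3] -> hit [8,29/3], descend [10, 14]
      N10 x:[8/3,29/3] y:[1,9] z:[38/3,55/3] -> miss, prune
      N14 x:[8/3,22/3] y:[-1,10] z:[8,14] -> miss, prune
    N6 x:[1,35/3] y:[-7,-7/2] z:[29/3,18] -> miss, prune
  N28 x:[1,40/3] y:[-5,23/2] z:[5,26/3] -> hit [5,26/3], descend [16, 24]
    N16 x:[8,40/3] y:[2,23/2] z:[5,26/3] -> hit [8,26/3], descend [7, 8]
      N7 x:[8,40/3] y:[11/2,23/2] z:[22/3,26/3] -> hit [8,26/3], descend [4, 13]
        N4 x:[8,26/3] y:[11/2,17/2] z:[22/3,26/3] -> hit [8,17/2] leaf, test {P5@t=8}
        N13 x:[35/3,40/3] y:[17/2,23/2] z:[22/3,8] -> miss, prune
      N8 x:[25/3,11] y:[2,7] z:[5,25/3] -> miss, prune
    N24 x:[1,16/3] y:[-5,15/2] z:[19/3,25/3] -> miss, prune

13 AABB tests over nodes [0, 2, 3, 10, 14, 6, 28, 16, 7, 4, 13, 8, 24]; 1 leaf entered; closest P5.

== RESULT ==
[0, 2, 3, 10, 14, 6, 28, 16, 7, 4, 13, 8, 24]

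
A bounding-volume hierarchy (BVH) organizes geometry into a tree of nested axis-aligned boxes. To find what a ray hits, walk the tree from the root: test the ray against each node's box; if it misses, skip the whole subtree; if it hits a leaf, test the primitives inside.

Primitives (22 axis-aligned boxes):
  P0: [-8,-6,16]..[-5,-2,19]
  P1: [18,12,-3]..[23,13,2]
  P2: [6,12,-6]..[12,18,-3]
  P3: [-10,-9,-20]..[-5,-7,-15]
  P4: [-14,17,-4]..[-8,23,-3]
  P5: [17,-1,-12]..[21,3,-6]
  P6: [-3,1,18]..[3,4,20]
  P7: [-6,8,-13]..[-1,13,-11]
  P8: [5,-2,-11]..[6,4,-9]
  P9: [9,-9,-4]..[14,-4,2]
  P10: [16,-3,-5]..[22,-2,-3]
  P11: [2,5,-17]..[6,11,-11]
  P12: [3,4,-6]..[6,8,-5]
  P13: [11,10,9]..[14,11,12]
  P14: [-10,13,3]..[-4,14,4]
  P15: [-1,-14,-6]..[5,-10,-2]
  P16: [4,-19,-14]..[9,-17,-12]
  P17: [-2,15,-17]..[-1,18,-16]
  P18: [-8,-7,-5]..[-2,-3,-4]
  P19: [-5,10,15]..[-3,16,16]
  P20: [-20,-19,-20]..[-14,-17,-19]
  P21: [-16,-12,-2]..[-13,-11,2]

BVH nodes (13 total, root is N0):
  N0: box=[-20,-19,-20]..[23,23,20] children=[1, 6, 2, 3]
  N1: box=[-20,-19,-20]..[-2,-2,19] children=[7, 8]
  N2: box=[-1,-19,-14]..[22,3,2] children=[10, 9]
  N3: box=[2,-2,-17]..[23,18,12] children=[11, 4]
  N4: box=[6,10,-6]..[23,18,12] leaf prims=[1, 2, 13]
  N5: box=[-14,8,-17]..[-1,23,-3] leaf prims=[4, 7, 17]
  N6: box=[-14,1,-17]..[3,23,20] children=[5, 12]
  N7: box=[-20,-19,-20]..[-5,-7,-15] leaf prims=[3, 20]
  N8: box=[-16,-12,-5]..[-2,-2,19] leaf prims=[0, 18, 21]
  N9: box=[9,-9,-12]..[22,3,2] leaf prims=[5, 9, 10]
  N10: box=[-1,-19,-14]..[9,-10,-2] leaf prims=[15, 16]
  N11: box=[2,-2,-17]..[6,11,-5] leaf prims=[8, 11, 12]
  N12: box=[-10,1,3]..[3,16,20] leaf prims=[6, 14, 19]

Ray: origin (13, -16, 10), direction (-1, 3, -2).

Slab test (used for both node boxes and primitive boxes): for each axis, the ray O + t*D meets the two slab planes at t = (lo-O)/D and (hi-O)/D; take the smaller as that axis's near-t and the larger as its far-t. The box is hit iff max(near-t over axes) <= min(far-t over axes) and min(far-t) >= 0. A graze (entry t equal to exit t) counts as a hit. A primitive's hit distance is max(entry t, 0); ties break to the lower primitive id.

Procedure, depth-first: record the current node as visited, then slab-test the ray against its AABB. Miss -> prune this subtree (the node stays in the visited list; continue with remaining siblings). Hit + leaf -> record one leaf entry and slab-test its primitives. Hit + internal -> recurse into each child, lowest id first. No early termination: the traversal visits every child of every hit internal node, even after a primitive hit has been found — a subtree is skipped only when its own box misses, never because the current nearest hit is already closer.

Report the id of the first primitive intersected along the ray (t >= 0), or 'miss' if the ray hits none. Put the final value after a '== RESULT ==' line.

Traverse from the root:
N0 x:[-10,33] y:[-1,13] z:[-5,15] -> hit [-1,13], descend [1, 2, 3, 6]
  N1 x:[15,33] y:[-1,14/3] z:[-9/2,15] -> miss, prune
  N2 x:[-9,14] y:[-1,19/3] z:[4,12] -> hit [4,19/3], descend [9, 10]
    N9 x:[-9,4] y:[7/3,19/3] z:[4,11] -> hit [4,4] leaf, test {P5(miss), P9@t=4, P10(miss)}
    N10 x:[4,14] y:[-1,2] z:[6,12] -> miss, prune
  N3 x:[-10,11] y:[14/3,34/3] z:[-1,27/2] -> hit [14/3,11], descend [4, 11]
    N4 x:[-10,7] y:[26/3,34/3] z:[-1,8] -> miss, prune
    N11 x:[7,11] y:[14/3,9] z:[15/2,27/2] -> hit [15/2,9] leaf, test {P8(miss), P11(miss), P12@t=15/2}
  N6 x:[10,27] y:[17/3,13] z:[-5,27/2] -> hit [10,13], descend [5, 12]
    N5 x:[14,27] y:[8,13] z:[13/2,27/2] -> miss, prune
    N12 x:[10,23] y:[17/3,32/3] z:[-5,7/2] -> miss, prune

Summary -> nodes [0, 1, 2, 9, 10, 3, 4, 11, 6, 5, 12]; box-tests=11; leaf-entries=2; first=P9

== RESULT ==
9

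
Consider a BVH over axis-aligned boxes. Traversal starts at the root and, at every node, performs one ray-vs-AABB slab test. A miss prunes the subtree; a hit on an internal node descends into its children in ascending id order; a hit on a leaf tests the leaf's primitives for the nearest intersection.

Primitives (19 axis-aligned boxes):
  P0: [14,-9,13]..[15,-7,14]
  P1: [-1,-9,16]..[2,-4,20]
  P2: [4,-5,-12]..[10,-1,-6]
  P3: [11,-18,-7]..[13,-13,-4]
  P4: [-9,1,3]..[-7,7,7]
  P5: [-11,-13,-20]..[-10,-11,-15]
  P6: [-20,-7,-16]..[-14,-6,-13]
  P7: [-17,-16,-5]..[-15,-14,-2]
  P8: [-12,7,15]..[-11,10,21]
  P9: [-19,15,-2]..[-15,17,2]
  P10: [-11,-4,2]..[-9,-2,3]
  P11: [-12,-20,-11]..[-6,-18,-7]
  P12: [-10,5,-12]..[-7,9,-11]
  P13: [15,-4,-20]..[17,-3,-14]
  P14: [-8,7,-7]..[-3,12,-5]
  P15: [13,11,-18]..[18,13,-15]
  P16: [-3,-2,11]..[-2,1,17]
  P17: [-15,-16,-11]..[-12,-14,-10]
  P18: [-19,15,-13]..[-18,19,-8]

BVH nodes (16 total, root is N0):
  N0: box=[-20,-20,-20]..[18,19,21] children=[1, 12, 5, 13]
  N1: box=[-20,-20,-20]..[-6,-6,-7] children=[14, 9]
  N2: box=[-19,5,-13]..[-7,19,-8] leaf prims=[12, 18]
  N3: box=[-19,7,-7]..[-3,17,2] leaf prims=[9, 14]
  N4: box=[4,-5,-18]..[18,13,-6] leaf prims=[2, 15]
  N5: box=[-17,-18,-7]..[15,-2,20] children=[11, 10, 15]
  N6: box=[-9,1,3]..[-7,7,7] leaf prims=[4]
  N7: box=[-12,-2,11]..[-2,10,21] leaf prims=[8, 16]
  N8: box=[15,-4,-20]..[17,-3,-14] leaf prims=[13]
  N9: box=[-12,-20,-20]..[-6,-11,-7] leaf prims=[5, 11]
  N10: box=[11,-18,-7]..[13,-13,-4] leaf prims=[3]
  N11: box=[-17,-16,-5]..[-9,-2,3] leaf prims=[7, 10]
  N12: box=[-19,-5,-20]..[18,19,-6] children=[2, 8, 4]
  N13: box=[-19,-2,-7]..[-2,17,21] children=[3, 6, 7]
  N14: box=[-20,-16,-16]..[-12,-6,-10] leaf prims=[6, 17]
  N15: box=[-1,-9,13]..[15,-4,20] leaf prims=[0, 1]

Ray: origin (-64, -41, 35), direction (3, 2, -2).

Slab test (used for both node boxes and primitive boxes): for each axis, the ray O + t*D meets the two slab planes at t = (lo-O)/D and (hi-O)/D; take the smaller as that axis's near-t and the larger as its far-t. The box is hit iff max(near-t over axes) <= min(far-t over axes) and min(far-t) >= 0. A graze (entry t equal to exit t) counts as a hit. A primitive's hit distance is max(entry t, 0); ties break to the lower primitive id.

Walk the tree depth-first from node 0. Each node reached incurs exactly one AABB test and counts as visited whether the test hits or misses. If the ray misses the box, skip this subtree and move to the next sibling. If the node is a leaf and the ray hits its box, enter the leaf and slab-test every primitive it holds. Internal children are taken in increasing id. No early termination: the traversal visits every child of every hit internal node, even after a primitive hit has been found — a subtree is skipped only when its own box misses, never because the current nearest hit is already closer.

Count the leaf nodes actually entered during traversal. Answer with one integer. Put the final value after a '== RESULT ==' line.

Traverse from the root:
N0 x:[44/3,82/3] y:[21/2,30] z:[7,55/2] -> hit [44/3,82/3], descend [1, 5, 12, 13]
  N1 x:[44/3,58/3] y:[21/2,35/2] z:[21,55/2] -> miss, prune
  N5 x:[47/3,79/3] y:[23/2,39/2] z:[15/2,21] -> hit [47/3,39/2], descend [10, 11, 15]
    N10 x:[25,77/3] y:[23/2,14] z:[39/2,21] -> miss, prune
    N11 x:[47/3,55/3] y:[25/2,39/2] z:[16,20] -> hit [16,55/3] leaf, test {P7(miss), P10(miss)}
    N15 x:[21,79/3] y:[16,37/2] z:[15/2,11] -> miss, prune
  N12 x:[15,82/3] y:[18,30] z:[41/2,55/2] -> hit [41/2,82/3], descend [2, 4, 8]
    N2 x:[15,19] y:[23,30] z:[43/2,24] -> miss, prune
    N4 x:[68/3,82/3] y:[18,27] z:[41/2,53/2] -> hit [68/3,53/2] leaf, test {P2(miss), P15@t=26}
    N8 x:[79/3,27] y:[37/2,19] z:[49/2,55/2] -> miss, prune
  N13 x:[15,62/3] y:[39/2,29] z:[7,21] -> hit [39/2,62/3], descend [3, 6, 7]
    N3 x:[15,61/3] y:[24,29] z:[33/2,21] -> miss, prune
    N6 x:[55/3,19] y:[21,24] z:[14,16] -> miss, prune
    N7 x:[52/3,62/3] y:[39/2,51/2] z:[7,12] -> miss, prune

Summary -> nodes [0, 1, 5, 10, 11, 15, 12, 2, 4, 8, 13, 3, 6, 7]; box-tests=14; leaf-entries=2; first=P15

== RESULT ==
2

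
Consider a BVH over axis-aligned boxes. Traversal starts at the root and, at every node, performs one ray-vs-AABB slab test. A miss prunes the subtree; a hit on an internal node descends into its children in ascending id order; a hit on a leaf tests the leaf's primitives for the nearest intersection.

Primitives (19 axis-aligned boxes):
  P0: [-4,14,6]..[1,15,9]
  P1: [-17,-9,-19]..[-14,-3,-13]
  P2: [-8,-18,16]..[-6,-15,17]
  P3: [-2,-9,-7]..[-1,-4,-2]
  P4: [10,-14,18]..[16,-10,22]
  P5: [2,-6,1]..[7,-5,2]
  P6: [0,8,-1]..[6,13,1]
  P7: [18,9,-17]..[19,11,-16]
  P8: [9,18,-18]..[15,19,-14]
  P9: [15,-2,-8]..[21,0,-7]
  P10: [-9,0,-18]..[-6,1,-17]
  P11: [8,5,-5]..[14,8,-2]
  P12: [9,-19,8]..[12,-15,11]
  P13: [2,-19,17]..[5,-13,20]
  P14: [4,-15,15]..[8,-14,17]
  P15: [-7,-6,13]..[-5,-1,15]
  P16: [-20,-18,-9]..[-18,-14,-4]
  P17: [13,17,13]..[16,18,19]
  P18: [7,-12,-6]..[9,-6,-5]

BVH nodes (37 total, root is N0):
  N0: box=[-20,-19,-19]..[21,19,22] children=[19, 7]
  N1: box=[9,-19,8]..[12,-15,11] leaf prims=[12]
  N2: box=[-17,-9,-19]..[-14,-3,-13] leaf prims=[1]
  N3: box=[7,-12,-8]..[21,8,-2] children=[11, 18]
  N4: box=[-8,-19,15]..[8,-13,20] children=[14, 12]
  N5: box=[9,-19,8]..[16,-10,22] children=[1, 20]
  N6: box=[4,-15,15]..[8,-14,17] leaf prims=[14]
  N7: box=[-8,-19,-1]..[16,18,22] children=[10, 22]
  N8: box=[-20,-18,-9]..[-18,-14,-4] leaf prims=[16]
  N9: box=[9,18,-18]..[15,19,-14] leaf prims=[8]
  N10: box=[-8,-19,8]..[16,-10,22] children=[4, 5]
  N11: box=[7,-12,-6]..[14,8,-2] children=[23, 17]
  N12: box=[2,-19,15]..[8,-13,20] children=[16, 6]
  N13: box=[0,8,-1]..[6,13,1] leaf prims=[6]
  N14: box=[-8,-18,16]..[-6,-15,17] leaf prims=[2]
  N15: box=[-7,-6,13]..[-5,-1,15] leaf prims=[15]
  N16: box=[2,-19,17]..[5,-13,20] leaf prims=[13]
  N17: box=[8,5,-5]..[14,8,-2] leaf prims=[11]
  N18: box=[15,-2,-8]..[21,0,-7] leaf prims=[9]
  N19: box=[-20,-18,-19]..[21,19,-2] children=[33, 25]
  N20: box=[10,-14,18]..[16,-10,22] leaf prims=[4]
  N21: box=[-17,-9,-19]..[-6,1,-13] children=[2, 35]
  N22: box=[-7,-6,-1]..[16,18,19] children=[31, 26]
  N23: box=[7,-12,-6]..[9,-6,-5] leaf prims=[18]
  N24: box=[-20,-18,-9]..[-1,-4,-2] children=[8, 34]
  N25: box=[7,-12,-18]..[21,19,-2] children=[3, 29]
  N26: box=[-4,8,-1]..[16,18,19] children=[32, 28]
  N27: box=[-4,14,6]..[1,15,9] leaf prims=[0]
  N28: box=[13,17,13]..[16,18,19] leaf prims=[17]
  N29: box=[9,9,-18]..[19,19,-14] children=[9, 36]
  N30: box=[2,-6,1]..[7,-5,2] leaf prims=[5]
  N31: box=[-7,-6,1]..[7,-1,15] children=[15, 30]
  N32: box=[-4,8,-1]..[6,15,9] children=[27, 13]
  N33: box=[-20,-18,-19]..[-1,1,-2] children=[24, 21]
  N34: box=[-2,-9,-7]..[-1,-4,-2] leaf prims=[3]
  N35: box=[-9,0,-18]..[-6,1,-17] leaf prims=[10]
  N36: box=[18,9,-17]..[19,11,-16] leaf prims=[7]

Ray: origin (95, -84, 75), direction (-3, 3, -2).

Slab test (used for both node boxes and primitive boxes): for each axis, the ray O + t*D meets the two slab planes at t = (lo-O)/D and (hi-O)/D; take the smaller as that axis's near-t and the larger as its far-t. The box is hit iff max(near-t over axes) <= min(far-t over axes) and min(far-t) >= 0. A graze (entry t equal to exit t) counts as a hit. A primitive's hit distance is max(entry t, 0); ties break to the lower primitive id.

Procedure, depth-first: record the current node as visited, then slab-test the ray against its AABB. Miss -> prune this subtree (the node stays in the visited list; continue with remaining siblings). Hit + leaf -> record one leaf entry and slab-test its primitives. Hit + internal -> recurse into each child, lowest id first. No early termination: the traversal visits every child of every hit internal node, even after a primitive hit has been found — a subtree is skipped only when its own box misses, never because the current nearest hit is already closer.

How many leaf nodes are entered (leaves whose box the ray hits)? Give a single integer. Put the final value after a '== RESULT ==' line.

Traverse from the root:
N0 x:[74/3,115/3] y:[65/3,103/3] z:[53/2,47] -> hit [53/2,103/3], descend [7, 19]
  N7 x:[79/3,103/3] y:[65/3,34] z:[53/2,38] -> hit [53/2,34], descend [10, 22]
    N10 x:[79/3,103/3] y:[65/3,74/3] z:[53/2,67/2] -> miss, prune
    N22 x:[79/3,34] y:[26,34] z:[28,38] -> hit [28,34], descend [26, 31]
      N26 x:[79/3,33] y:[92/3,34] z:[28,38] -> hit [92/3,33], descend [28, 32]
        N28 x:[79/3,82/3] y:[101/3,34] z:[28,31] -> miss, prune
        N32 x:[89/3,33] y:[92/3,33] z:[33,38] -> hit [33,33], descend [13, 27]
          N13 x:[89/3,95/3] y:[92/3,97/3] z:[37,38] -> miss, prune
          N27 x:[94/3,33] y:[98/3,33] z:[33,69/2] -> hit [33,33] leaf, test {P0@t=33}
      N31 x:[88/3,34] y:[26,83/3] z:[30,37] -> miss, prune
  N19 x:[74/3,115/3] y:[22,103/3] z:[77/2,47] -> miss, prune

Visited [0, 7, 10, 22, 26, 28, 32, 13, 27, 31, 19]. Tests: 11 box, 1 leaf. Nearest: P0.

== RESULT ==
1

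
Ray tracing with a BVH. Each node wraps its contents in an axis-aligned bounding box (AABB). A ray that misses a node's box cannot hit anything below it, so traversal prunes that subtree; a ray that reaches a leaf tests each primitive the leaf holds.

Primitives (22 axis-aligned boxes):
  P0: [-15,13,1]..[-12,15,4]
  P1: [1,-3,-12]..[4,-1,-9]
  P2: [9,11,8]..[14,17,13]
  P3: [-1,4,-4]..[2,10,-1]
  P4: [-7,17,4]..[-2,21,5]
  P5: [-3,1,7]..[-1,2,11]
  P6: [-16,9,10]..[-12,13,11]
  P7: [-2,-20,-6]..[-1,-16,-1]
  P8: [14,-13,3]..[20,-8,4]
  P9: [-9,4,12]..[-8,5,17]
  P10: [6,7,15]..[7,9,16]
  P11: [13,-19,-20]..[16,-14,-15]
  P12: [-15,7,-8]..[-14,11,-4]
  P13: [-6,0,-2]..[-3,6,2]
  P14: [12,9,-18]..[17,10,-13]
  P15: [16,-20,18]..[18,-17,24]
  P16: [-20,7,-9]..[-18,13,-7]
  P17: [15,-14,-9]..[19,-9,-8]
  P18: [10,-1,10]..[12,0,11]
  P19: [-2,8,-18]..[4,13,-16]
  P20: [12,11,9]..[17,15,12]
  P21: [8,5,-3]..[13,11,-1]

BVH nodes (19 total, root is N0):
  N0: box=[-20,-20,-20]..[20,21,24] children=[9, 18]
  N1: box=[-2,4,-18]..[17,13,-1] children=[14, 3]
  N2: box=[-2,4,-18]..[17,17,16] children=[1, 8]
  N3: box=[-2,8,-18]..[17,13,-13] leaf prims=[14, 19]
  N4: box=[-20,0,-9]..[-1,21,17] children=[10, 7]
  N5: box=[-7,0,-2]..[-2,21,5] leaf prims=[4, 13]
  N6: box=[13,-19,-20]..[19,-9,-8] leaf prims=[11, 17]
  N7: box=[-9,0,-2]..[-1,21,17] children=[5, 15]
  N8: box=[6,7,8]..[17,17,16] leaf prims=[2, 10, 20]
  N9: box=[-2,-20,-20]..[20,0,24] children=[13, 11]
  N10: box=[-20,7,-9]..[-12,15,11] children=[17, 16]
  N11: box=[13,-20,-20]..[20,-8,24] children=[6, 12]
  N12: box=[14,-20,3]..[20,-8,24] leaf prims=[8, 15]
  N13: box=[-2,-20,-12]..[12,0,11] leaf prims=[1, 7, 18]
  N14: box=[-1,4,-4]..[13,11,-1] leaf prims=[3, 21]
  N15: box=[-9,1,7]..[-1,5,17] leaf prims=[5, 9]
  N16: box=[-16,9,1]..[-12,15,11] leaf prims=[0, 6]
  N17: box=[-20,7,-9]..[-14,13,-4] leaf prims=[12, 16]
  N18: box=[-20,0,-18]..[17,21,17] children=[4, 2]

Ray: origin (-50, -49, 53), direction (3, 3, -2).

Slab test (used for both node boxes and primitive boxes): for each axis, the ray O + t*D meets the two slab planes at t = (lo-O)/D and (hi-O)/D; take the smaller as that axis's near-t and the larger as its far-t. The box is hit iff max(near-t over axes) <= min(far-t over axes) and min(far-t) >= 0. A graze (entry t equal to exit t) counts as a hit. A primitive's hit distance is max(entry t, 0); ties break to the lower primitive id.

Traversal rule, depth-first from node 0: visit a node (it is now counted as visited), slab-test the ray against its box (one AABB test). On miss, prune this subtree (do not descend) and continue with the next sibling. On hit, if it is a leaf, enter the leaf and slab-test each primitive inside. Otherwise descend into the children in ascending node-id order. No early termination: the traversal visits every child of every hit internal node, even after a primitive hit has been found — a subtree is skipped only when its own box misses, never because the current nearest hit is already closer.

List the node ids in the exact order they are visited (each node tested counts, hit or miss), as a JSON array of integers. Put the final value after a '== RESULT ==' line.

Traverse from the root:
N0 x:[10,70/3] y:[29/3,70/3] z:[29/2,73/2] -> hit [29/2,70/3], descend [9, 18]
  N9 x:[16,70/3] y:[29/3,49/3] z:[29/2,73/2] -> hit [16,49/3], descend [11, 13]
    N11 x:[21,70/3] y:[29/3,41/3] z:[29/2,73/2] -> miss, prune
    N13 x:[16,62/3] y:[29/3,49/3] z:[21,65/2] -> miss, prune
  N18 x:[10,67/3] y:[49/3,70/3] z:[18,71/2] -> hit [18,67/3], descend [2, 4]
    N2 x:[16,67/3] y:[53/3,22] z:[37/2,71/2] -> hit [37/2,22], descend [1, 8]
      N1 x:[16,67/3] y:[53/3,62/3] z:[27,71/2] -> miss, prune
      N8 x:[56/3,67/3] y:[56/3,22] z:[37/2,45/2] -> hit [56/3,22] leaf, test {P2@t=20, P10@t=56/3, P20@t=62/3}
    N4 x:[10,49/3] y:[49/3,70/3] z:[18,31] -> miss, prune

9 AABB tests over nodes [0, 9, 11, 13, 18, 2, 1, 8, 4]; 1 leaf entered; closest P10.

== RESULT ==
[0, 9, 11, 13, 18, 2, 1, 8, 4]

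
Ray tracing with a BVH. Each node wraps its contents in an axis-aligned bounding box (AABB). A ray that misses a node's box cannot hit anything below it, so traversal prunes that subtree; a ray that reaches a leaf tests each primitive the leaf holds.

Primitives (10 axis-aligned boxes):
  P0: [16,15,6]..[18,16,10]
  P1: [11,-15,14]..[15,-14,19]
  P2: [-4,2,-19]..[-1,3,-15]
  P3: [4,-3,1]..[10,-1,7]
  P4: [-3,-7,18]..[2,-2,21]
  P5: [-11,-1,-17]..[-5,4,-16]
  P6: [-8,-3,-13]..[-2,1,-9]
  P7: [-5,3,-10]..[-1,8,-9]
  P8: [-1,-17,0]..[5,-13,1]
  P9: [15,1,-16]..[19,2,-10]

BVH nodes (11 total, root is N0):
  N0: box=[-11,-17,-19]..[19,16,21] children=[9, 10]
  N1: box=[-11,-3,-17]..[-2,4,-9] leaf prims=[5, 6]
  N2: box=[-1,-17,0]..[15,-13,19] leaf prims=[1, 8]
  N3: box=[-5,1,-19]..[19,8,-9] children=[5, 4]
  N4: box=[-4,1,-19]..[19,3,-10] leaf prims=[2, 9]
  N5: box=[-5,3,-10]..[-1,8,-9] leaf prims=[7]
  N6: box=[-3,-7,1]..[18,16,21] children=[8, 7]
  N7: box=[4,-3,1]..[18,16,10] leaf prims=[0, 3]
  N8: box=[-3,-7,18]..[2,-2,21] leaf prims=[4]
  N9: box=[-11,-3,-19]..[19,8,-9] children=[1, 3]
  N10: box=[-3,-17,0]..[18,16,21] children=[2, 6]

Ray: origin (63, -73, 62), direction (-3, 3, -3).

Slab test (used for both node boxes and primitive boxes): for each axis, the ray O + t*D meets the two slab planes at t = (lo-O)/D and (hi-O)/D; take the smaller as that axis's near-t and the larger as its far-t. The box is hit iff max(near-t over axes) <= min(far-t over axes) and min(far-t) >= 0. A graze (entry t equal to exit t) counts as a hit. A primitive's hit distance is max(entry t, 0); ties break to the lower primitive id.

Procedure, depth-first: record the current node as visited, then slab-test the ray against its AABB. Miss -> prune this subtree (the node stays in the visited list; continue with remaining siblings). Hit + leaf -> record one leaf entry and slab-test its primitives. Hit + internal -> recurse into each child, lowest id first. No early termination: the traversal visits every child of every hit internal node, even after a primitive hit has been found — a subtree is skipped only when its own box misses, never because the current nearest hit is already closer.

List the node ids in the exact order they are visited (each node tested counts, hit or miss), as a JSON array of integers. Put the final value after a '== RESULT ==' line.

Trace the traversal:
N0 x:[44/3,74/3] y:[56/3,89/3] z:[41/3,27] -> hit [56/3,74/3], descend [9, 10]
  N9 x:[44/3,74/3] y:[70/3,27] z:[71/3,27] -> hit [71/3,74/3], descend [1, 3]
    N1 x:[65/3,74/3] y:[70/3,77/3] z:[71/3,79/3] -> hit [71/3,74/3] leaf, test {P5(miss), P6@t=71/3}
    N3 x:[44/3,68/3] y:[74/3,27] z:[71/3,27] -> miss, prune
  N10 x:[15,22] y:[56/3,89/3] z:[41/3,62/3] -> hit [56/3,62/3], descend [2, 6]
    N2 x:[16,64/3] y:[56/3,20] z:[43/3,62/3] -> hit [56/3,20] leaf, test {P1(miss), P8(miss)}
    N6 x:[15,22] y:[22,89/3] z:[41/3,61/3] -> miss, prune

7 AABB tests over nodes [0, 9, 1, 3, 10, 2, 6]; 2 leaves entered; closest P6.

== RESULT ==
[0, 9, 1, 3, 10, 2, 6]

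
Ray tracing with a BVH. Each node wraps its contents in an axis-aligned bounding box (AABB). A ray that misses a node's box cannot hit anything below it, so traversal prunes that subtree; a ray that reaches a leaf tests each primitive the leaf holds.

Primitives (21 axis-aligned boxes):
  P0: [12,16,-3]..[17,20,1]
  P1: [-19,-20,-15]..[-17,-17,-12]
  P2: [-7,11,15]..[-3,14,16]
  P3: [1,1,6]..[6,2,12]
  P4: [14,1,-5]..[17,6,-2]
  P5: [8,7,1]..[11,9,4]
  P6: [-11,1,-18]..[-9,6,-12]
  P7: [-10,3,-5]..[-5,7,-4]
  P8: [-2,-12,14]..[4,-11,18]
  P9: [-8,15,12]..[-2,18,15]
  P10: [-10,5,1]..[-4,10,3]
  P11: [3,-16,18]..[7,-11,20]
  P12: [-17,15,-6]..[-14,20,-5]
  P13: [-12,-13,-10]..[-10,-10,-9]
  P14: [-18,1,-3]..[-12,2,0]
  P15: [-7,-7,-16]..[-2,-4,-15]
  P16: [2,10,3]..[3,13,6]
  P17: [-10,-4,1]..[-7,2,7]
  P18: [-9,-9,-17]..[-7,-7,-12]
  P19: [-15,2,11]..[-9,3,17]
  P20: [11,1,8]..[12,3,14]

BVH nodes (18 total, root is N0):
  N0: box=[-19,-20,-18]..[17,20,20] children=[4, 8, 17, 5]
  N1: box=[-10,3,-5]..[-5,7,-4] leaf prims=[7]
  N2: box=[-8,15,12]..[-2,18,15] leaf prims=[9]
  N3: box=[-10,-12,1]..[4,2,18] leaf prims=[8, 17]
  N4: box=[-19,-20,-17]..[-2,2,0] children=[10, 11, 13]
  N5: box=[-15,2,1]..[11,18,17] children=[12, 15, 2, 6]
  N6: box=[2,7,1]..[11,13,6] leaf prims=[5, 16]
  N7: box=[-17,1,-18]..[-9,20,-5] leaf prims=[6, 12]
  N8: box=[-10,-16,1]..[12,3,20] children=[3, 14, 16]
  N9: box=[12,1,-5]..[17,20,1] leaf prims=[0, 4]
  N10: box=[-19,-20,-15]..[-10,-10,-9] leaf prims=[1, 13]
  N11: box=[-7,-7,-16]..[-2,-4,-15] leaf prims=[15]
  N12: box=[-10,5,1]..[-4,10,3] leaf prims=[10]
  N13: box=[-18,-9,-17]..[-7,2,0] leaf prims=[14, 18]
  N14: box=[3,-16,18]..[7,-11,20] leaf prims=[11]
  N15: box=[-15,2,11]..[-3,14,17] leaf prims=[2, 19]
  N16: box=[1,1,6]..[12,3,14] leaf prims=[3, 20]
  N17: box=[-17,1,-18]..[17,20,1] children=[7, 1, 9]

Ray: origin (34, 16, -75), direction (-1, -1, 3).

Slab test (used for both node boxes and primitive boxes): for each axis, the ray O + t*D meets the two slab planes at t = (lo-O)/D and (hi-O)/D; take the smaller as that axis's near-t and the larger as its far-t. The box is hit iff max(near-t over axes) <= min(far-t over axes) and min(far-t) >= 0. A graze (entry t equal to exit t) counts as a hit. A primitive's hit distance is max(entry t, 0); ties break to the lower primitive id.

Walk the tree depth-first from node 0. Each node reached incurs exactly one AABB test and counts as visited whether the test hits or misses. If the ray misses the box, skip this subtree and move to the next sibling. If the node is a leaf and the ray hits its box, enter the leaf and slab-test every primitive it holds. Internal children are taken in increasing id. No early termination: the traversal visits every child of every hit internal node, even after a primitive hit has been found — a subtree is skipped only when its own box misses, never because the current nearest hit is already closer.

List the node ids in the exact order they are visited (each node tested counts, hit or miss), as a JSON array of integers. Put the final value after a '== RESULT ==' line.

Traverse from the root:
N0 x:[17,53] y:[-4,36] z:[19,95/3] -> hit [19,95/3], descend [4, 5, 8, 17]
  N4 x:[36,53] y:[14,36] z:[58/3,25] -> miss, prune
  N5 x:[23,49] y:[-2,14] z:[76/3,92/3] -> miss, prune
  N8 x:[22,44] y:[13,32] z:[76/3,95/3] -> hit [76/3,95/3], descend [3, 14, 16]
    N3 x:[30,44] y:[14,28] z:[76/3,31] -> miss, prune
    N14 x:[27,31] y:[27,32] z:[31,95/3] -> hit [31,31] leaf, test {P11@t=31}
    N16 x:[22,33] y:[13,15] z:[27,89/3] -> miss, prune
  N17 x:[17,51] y:[-4,15] z:[19,76/3] -> miss, prune

Visited [0, 4, 5, 8, 3, 14, 16, 17]. Tests: 8 box, 1 leaf. Nearest: P11.

== RESULT ==
[0, 4, 5, 8, 3, 14, 16, 17]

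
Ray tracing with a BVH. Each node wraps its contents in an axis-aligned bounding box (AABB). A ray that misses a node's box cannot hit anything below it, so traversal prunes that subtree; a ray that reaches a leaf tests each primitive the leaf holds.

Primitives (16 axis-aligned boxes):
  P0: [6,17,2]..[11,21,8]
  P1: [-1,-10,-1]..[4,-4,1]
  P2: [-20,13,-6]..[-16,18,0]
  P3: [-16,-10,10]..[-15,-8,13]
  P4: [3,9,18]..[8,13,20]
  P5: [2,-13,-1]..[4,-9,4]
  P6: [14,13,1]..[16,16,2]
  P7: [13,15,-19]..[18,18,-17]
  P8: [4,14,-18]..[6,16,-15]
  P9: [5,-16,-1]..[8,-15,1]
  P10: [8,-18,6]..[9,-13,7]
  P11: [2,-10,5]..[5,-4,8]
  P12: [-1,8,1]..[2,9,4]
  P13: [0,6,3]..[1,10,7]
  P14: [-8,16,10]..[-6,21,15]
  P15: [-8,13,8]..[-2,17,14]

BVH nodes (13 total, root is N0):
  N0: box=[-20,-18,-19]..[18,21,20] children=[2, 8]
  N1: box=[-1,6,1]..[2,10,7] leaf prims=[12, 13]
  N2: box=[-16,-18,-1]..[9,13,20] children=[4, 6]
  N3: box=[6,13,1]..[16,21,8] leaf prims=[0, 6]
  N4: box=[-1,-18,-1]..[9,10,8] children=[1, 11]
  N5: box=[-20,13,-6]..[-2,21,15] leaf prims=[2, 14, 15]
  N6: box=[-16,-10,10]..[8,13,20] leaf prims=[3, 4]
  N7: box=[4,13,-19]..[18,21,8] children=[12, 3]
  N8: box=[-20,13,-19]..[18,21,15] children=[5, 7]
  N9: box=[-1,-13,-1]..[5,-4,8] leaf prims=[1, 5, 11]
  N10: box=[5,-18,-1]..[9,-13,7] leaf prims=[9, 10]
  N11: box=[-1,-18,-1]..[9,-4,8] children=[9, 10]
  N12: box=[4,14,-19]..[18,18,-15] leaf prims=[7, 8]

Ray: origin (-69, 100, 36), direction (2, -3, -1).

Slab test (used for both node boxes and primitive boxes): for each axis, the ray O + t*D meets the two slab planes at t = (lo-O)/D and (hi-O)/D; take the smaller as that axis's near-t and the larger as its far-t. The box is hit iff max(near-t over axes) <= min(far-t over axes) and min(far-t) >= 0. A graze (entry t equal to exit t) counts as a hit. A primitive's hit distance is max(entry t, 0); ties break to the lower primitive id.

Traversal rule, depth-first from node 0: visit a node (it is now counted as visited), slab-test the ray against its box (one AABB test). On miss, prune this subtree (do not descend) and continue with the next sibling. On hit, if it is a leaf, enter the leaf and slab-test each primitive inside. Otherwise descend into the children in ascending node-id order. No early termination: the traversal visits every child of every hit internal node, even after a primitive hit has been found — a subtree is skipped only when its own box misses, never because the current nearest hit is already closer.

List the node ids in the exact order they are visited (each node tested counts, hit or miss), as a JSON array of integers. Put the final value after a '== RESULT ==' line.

Walk:
N0 x:[49/2,87/2] y:[79/3,118/3] z:[16,55] -> hit [79/3,118/3], descend [2, 8]
  N2 x:[53/2,39] y:[29,118/3] z:[16,37] -> hit [29,37], descend [4, 6]
    N4 x:[34,39] y:[30,118/3] z:[28,37] -> hit [34,37], descend [1, 11]
      N1 x:[34,71/2] y:[30,94/3] z:[29,35] -> miss, prune
      N11 x:[34,39] y:[104/3,118/3] z:[28,37] -> hit [104/3,37], descend [9, 10]
        N9 x:[34,37] y:[104/3,113/3] z:[28,37] -> hit [104/3,37] leaf, test {P1@t=35, P5@t=109/3, P11(miss)}
        N10 x:[37,39] y:[113/3,118/3] z:[29,37] -> miss, prune
    N6 x:[53/2,77/2] y:[29,110/3] z:[16,26] -> miss, prune
  N8 x:[49/2,87/2] y:[79/3,29] z:[21,55] -> hit [79/3,29], descend [5, 7]
    N5 x:[49/2,67/2] y:[79/3,29] z:[21,42] -> hit [79/3,29] leaf, test {P2(miss), P14(miss), P15(miss)}
    N7 x:[73/2,87/2] y:[79/3,29] z:[28,55] -> miss, prune

Summary -> nodes [0, 2, 4, 1, 11, 9, 10, 6, 8, 5, 7]; box-tests=11; leaf-entries=2; first=P1

== RESULT ==
[0, 2, 4, 1, 11, 9, 10, 6, 8, 5, 7]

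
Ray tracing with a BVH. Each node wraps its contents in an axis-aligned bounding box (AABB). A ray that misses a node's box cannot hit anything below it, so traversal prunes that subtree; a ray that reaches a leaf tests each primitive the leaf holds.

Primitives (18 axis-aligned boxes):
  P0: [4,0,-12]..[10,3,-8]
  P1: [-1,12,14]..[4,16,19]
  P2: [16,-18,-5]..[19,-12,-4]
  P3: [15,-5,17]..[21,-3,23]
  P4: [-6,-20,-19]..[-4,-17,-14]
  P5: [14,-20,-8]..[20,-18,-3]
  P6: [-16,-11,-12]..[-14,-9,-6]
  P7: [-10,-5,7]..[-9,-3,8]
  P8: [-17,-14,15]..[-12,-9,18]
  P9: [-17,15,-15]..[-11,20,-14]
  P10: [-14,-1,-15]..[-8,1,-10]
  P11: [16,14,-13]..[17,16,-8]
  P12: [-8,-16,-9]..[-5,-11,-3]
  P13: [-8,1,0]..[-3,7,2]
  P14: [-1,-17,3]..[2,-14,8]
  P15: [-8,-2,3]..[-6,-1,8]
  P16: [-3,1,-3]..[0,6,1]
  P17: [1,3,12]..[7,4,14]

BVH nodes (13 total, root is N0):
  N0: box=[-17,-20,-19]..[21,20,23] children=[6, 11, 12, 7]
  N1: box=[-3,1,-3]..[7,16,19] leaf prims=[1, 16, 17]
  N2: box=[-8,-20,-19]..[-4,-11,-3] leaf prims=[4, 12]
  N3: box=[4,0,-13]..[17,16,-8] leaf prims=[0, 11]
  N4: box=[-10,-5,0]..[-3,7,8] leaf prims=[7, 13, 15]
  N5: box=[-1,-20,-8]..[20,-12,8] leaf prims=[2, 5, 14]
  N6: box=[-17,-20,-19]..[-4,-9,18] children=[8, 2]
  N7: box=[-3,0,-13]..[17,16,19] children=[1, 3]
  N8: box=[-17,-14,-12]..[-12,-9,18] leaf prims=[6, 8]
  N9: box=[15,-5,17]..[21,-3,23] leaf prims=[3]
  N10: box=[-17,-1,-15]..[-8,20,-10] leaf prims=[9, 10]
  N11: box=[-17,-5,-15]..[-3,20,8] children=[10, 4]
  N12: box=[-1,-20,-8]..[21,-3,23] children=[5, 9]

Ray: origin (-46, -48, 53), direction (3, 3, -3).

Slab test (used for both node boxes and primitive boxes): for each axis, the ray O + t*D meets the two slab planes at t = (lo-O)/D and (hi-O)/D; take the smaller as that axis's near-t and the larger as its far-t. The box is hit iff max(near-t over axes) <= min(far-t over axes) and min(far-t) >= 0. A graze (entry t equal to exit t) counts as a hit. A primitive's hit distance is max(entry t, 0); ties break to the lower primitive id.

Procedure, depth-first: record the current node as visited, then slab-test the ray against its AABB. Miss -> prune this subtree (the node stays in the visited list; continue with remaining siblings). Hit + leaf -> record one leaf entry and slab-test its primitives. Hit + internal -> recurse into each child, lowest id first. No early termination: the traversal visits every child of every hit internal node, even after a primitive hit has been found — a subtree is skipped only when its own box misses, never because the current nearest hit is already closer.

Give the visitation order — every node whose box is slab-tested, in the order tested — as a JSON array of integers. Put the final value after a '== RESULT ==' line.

Walk:
N0 x:[29/3,67/3] y:[28/3,68/3] z:[10,24] -> hit [10,67/3], descend [6, 7, 11, 12]
  N6 x:[29/3,14] y:[28/3,13] z:[35/3,24] -> hit [35/3,13], descend [2, 8]
    N2 x:[38/3,14] y:[28/3,37/3] z:[56/3,24] -> miss, prune
    N8 x:[29/3,34/3] y:[34/3,13] z:[35/3,65/3] -> miss, prune
  N7 x:[43/3,21] y:[16,64/3] z:[34/3,22] -> hit [16,21], descend [1, 3]
    N1 x:[43/3,53/3] y:[49/3,64/3] z:[34/3,56/3] -> hit [49/3,53/3] leaf, test {P1(miss), P16(miss), P17(miss)}
    N3 x:[50/3,21] y:[16,64/3] z:[61/3,22] -> hit [61/3,21] leaf, test {P0(miss), P11@t=62/3}
  N11 x:[29/3,43/3] y:[43/3,68/3] z:[15,68/3] -> miss, prune
  N12 x:[15,67/3] y:[28/3,15] z:[10,61/3] -> hit [15,15], descend [5, 9]
    N5 x:[15,22] y:[28/3,12] z:[15,61/3] -> miss, prune
    N9 x:[61/3,67/3] y:[43/3,15] z:[10,12] -> miss, prune

Summary -> nodes [0, 6, 2, 8, 7, 1, 3, 11, 12, 5, 9]; box-tests=11; leaf-entries=2; first=P11

== RESULT ==
[0, 6, 2, 8, 7, 1, 3, 11, 12, 5, 9]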